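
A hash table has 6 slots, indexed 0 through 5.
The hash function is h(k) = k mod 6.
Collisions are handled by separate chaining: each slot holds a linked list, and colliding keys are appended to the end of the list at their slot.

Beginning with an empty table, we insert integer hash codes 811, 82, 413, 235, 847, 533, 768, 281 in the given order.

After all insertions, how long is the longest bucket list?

811 -> bucket 1
82 -> bucket 4
413 -> bucket 5
235 -> bucket 1 (collision)
847 -> bucket 1 (collision)
533 -> bucket 5 (collision)
768 -> bucket 0
281 -> bucket 5 (collision)
Final buckets:
0: 768
1: 811 -> 235 -> 847
2: _
3: _
4: 82
5: 413 -> 533 -> 281

3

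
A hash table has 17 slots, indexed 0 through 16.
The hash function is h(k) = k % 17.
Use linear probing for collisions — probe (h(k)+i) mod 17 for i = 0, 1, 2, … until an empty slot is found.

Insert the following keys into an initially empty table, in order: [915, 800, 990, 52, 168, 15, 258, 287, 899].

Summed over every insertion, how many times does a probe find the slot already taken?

11

915: h=14 => slot 14
800: h=1 => slot 1
990: h=4 => slot 4
52: h=1, probe 1,2 => slot 2
168: h=15 => slot 15
15: h=15, probe 15,16 => slot 16
258: h=3 => slot 3
287: h=15, probe 15,16,0 => slot 0
899: h=15, probe 15,16,0,1,2,3,4,5 => slot 5
Table: [287, 800, 52, 258, 990, 899, ∅, ∅, ∅, ∅, ∅, ∅, ∅, ∅, 915, 168, 15]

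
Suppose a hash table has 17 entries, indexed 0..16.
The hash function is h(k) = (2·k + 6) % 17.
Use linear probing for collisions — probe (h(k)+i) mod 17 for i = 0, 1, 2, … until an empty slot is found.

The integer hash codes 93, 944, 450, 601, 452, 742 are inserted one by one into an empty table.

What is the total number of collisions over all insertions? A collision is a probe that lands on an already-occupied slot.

1

Insert 93: h=5, slot 5 empty → index 5.
Insert 944: h=7, slot 7 empty → index 7.
Insert 450: h=5, slot 5 occupied → index 6.
Insert 601: h=1, slot 1 empty → index 1.
Insert 452: h=9, slot 9 empty → index 9.
Insert 742: h=11, slot 11 empty → index 11.
Table: [_, 601, _, _, _, 93, 450, 944, _, 452, _, 742, _, _, _, _, _]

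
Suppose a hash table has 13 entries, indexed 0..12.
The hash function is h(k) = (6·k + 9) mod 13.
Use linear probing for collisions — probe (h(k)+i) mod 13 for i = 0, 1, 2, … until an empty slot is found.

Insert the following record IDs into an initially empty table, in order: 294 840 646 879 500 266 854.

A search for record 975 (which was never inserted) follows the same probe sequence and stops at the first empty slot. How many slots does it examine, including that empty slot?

2

294: h=5 -> slot 5
840: h=5, probe 5,6 -> slot 6
646: h=11 -> slot 11
879: h=5, probe 5,6,7 -> slot 7
500: h=6, probe 6,7,8 -> slot 8
266: h=6, probe 6,7,8,9 -> slot 9
854: h=11, probe 11,12 -> slot 12
Table: [∅, ∅, ∅, ∅, ∅, 294, 840, 879, 500, 266, ∅, 646, 854]
Lookup 975: h=9, probe 9,10 → slot 10 empty, not found.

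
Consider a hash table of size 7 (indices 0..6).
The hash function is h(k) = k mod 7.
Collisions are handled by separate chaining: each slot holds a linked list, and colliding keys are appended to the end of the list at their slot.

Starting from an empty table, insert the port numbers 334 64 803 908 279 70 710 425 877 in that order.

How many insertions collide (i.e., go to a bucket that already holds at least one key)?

3

Insert 334: h=5, bucket 5 empty -> new chain.
Insert 64: h=1, bucket 1 empty -> new chain.
Insert 803: h=5, bucket 5 nonempty -> append to chain.
Insert 908: h=5, bucket 5 nonempty -> append to chain.
Insert 279: h=6, bucket 6 empty -> new chain.
Insert 70: h=0, bucket 0 empty -> new chain.
Insert 710: h=3, bucket 3 empty -> new chain.
Insert 425: h=5, bucket 5 nonempty -> append to chain.
Insert 877: h=2, bucket 2 empty -> new chain.
Final buckets:
0: 70
1: 64
2: 877
3: 710
4: ∅
5: 334 -> 803 -> 908 -> 425
6: 279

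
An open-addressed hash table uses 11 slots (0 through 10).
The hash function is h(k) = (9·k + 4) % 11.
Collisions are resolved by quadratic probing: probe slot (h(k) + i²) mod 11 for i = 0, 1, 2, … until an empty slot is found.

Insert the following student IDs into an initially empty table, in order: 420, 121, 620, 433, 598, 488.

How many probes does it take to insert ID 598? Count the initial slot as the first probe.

Insert 420: h=0, slot 0 empty => index 0.
Insert 121: h=4, slot 4 empty => index 4.
Insert 620: h=7, slot 7 empty => index 7.
Insert 433: h=7, slot 7 occupied => index 8.
Insert 598: h=7, slots 7,8,0 occupied => index 5.
Insert 488: h=7, slots 7,8,0,5 occupied => index 1.
Table: [420, 488, ., ., 121, 598, ., 620, 433, ., .]

4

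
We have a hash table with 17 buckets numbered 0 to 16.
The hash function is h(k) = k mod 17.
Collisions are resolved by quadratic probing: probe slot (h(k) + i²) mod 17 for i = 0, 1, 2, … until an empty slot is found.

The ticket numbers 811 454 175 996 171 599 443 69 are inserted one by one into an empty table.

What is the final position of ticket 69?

811: h=12 -> slot 12
454: h=12, probe 12,13 -> slot 13
175: h=5 -> slot 5
996: h=10 -> slot 10
171: h=1 -> slot 1
599: h=4 -> slot 4
443: h=1, probe 1,2 -> slot 2
69: h=1, probe 1,2,5,10,0 -> slot 0
Table: [69, 171, 443, —, 599, 175, —, —, —, —, 996, —, 811, 454, —, —, —]

0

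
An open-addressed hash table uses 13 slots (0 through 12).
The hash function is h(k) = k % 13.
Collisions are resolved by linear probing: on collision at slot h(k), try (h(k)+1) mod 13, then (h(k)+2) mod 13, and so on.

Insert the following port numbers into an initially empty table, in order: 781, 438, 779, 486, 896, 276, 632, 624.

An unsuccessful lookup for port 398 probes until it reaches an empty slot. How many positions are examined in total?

3

781 hashes to 1; slot 1 is free => place at 1.
438 hashes to 9; slot 9 is free => place at 9.
779 hashes to 12; slot 12 is free => place at 12.
486 hashes to 5; slot 5 is free => place at 5.
896 hashes to 12; 12 taken => place at 0.
276 hashes to 3; slot 3 is free => place at 3.
632 hashes to 8; slot 8 is free => place at 8.
624 hashes to 0; 0,1 taken => place at 2.
Table: [896, 781, 624, 276, —, 486, —, —, 632, 438, —, —, 779]
Lookup 398: h=8, probe 8,9,10 → slot 10 empty, not found.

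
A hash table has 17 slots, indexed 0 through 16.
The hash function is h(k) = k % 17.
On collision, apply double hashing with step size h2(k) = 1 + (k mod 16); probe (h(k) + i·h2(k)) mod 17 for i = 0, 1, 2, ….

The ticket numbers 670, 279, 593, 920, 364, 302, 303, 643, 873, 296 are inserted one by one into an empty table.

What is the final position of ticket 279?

Insert 670: h=7, slot 7 empty -> index 7.
Insert 279: h=7, h2=8, slot 7 occupied -> index 15.
Insert 593: h=15, h2=2, slot 15 occupied -> index 0.
Insert 920: h=2, slot 2 empty -> index 2.
Insert 364: h=7, h2=13, slot 7 occupied -> index 3.
Insert 302: h=13, slot 13 empty -> index 13.
Insert 303: h=14, slot 14 empty -> index 14.
Insert 643: h=14, h2=4, slot 14 occupied -> index 1.
Insert 873: h=6, slot 6 empty -> index 6.
Insert 296: h=7, h2=9, slot 7 occupied -> index 16.
Table: [593, 643, 920, 364, —, —, 873, 670, —, —, —, —, —, 302, 303, 279, 296]

15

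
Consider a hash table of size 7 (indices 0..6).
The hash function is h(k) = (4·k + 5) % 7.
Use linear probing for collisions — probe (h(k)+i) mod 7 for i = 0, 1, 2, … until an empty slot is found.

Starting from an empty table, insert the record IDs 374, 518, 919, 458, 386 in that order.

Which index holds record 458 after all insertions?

374 hashes to 3; slot 3 is free -> place at 3.
518 hashes to 5; slot 5 is free -> place at 5.
919 hashes to 6; slot 6 is free -> place at 6.
458 hashes to 3; 3 taken -> place at 4.
386 hashes to 2; slot 2 is free -> place at 2.
Table: [∅, ∅, 386, 374, 458, 518, 919]

4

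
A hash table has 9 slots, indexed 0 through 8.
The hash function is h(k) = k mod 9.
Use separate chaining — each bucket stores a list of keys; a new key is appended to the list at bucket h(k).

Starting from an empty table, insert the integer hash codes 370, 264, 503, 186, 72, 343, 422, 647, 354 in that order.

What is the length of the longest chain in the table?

3

370 -> bucket 1
264 -> bucket 3
503 -> bucket 8
186 -> bucket 6
72 -> bucket 0
343 -> bucket 1 (collision)
422 -> bucket 8 (collision)
647 -> bucket 8 (collision)
354 -> bucket 3 (collision)
Final buckets:
0: 72
1: 370 -> 343
2: -
3: 264 -> 354
4: -
5: -
6: 186
7: -
8: 503 -> 422 -> 647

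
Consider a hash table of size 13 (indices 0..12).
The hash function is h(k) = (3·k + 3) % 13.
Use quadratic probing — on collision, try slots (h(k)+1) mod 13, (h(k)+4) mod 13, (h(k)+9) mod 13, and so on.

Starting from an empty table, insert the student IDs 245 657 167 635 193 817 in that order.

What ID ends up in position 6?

245: h=10 => slot 10
657: h=11 => slot 11
167: h=10, probe 10,11,1 => slot 1
635: h=10, probe 10,11,1,6 => slot 6
193: h=10, probe 10,11,1,6,0 => slot 0
817: h=10, probe 10,11,1,6,0,9 => slot 9
Table: [193, 167, —, —, —, —, 635, —, —, 817, 245, 657, —]

635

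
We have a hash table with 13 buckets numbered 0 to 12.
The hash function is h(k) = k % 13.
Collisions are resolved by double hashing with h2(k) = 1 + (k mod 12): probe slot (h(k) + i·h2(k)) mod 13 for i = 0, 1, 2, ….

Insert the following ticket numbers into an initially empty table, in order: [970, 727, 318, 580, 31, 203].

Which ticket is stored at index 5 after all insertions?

970 hashes to 8; slot 8 is free → place at 8.
727 hashes to 12; slot 12 is free → place at 12.
318 hashes to 6; slot 6 is free → place at 6.
580 hashes to 8, h2=5; 8 taken → place at 0.
31 hashes to 5; slot 5 is free → place at 5.
203 hashes to 8, h2=12; 8 taken → place at 7.
Table: [580, ., ., ., ., 31, 318, 203, 970, ., ., ., 727]

31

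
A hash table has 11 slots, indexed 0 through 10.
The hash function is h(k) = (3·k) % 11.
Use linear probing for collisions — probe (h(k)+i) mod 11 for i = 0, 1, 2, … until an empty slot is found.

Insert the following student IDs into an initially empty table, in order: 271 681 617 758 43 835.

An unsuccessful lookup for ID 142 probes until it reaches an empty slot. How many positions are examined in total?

Insert 271: h=10, slot 10 empty → index 10.
Insert 681: h=8, slot 8 empty → index 8.
Insert 617: h=3, slot 3 empty → index 3.
Insert 758: h=8, slot 8 occupied → index 9.
Insert 43: h=8, slots 8,9,10 occupied → index 0.
Insert 835: h=8, slots 8,9,10,0 occupied → index 1.
Table: [43, 835, -, 617, -, -, -, -, 681, 758, 271]
Lookup 142: h=8, probe 8,9,10,0,1,2 → slot 2 empty, not found.

6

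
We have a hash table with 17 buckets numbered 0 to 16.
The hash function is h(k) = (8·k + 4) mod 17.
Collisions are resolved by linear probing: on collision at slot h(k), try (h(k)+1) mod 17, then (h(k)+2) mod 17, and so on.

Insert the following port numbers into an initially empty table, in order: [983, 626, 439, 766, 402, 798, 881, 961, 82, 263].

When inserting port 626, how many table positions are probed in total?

Insert 983: h=14, slot 14 empty -> index 14.
Insert 626: h=14, slot 14 occupied -> index 15.
Insert 439: h=14, slots 14,15 occupied -> index 16.
Insert 766: h=12, slot 12 empty -> index 12.
Insert 402: h=7, slot 7 empty -> index 7.
Insert 798: h=13, slot 13 empty -> index 13.
Insert 881: h=14, slots 14,15,16 occupied -> index 0.
Insert 961: h=8, slot 8 empty -> index 8.
Insert 82: h=14, slots 14,15,16,0 occupied -> index 1.
Insert 263: h=0, slots 0,1 occupied -> index 2.
Table: [881, 82, 263, ∅, ∅, ∅, ∅, 402, 961, ∅, ∅, ∅, 766, 798, 983, 626, 439]

2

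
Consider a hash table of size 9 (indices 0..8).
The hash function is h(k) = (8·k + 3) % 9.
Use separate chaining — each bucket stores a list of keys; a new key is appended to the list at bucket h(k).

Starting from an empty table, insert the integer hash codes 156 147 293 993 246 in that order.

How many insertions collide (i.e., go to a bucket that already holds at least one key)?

156 -> bucket 0
147 -> bucket 0 (collision)
293 -> bucket 7
993 -> bucket 0 (collision)
246 -> bucket 0 (collision)
Final buckets:
0: 156 -> 147 -> 993 -> 246
1: .
2: .
3: .
4: .
5: .
6: .
7: 293
8: .

3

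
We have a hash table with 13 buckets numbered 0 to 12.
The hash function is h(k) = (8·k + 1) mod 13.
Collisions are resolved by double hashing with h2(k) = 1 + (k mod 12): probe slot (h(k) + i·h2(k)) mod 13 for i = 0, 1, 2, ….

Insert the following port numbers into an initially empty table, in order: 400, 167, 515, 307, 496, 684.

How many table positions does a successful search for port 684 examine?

Insert 400: h=3, slot 3 empty → index 3.
Insert 167: h=11, slot 11 empty → index 11.
Insert 515: h=0, slot 0 empty → index 0.
Insert 307: h=0, h2=8, slot 0 occupied → index 8.
Insert 496: h=4, slot 4 empty → index 4.
Insert 684: h=0, h2=1, slot 0 occupied → index 1.
Table: [515, 684, _, 400, 496, _, _, _, 307, _, _, 167, _]
Lookup 684: h=0, h2=1, probe 0,1 → found at 1.

2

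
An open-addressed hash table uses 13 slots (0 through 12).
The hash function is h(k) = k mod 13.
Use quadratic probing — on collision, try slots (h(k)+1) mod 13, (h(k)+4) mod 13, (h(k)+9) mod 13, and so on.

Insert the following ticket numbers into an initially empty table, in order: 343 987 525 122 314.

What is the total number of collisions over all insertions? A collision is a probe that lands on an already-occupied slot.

3

343 hashes to 5; slot 5 is free → place at 5.
987 hashes to 12; slot 12 is free → place at 12.
525 hashes to 5; 5 taken → place at 6.
122 hashes to 5; 5,6 taken → place at 9.
314 hashes to 2; slot 2 is free → place at 2.
Table: [., ., 314, ., ., 343, 525, ., ., 122, ., ., 987]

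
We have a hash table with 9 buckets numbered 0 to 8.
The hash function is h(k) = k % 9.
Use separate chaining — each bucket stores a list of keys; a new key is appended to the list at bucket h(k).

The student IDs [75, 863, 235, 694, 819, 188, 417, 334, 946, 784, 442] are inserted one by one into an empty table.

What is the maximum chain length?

6

75 -> bucket 3
863 -> bucket 8
235 -> bucket 1
694 -> bucket 1 (collision)
819 -> bucket 0
188 -> bucket 8 (collision)
417 -> bucket 3 (collision)
334 -> bucket 1 (collision)
946 -> bucket 1 (collision)
784 -> bucket 1 (collision)
442 -> bucket 1 (collision)
Final buckets:
0: 819
1: 235 -> 694 -> 334 -> 946 -> 784 -> 442
2: -
3: 75 -> 417
4: -
5: -
6: -
7: -
8: 863 -> 188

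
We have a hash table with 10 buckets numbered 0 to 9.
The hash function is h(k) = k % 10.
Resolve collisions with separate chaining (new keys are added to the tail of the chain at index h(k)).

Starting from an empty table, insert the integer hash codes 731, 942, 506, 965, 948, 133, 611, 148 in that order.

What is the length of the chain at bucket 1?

2

731 → bucket 1
942 → bucket 2
506 → bucket 6
965 → bucket 5
948 → bucket 8
133 → bucket 3
611 → bucket 1 (collision)
148 → bucket 8 (collision)
Final buckets:
0: ∅
1: 731 -> 611
2: 942
3: 133
4: ∅
5: 965
6: 506
7: ∅
8: 948 -> 148
9: ∅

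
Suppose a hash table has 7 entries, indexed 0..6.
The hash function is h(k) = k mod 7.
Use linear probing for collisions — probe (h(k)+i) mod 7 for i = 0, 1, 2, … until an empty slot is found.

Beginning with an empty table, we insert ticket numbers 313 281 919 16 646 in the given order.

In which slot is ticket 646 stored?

4

Insert 313: h=5, slot 5 empty -> index 5.
Insert 281: h=1, slot 1 empty -> index 1.
Insert 919: h=2, slot 2 empty -> index 2.
Insert 16: h=2, slot 2 occupied -> index 3.
Insert 646: h=2, slots 2,3 occupied -> index 4.
Table: [∅, 281, 919, 16, 646, 313, ∅]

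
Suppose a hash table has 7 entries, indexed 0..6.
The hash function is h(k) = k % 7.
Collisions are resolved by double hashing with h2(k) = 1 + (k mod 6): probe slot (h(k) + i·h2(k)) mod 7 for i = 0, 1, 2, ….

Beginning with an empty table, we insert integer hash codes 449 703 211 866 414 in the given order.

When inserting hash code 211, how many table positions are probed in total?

3

449 hashes to 1; slot 1 is free => place at 1.
703 hashes to 3; slot 3 is free => place at 3.
211 hashes to 1, h2=2; 1,3 taken => place at 5.
866 hashes to 5, h2=3; 5,1 taken => place at 4.
414 hashes to 1, h2=1; 1 taken => place at 2.
Table: [∅, 449, 414, 703, 866, 211, ∅]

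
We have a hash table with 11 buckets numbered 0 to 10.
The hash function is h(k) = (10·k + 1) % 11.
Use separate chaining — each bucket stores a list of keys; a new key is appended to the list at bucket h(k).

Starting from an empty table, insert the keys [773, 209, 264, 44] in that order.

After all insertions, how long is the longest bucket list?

3

Insert 773: h=9, bucket 9 empty → new chain.
Insert 209: h=1, bucket 1 empty → new chain.
Insert 264: h=1, bucket 1 nonempty → append to chain.
Insert 44: h=1, bucket 1 nonempty → append to chain.
Final buckets:
0: ∅
1: 209 -> 264 -> 44
2: ∅
3: ∅
4: ∅
5: ∅
6: ∅
7: ∅
8: ∅
9: 773
10: ∅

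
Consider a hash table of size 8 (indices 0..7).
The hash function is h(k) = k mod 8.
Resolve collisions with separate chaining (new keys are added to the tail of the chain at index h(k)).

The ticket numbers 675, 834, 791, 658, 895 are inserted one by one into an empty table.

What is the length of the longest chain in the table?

2

Insert 675: h=3, bucket 3 empty → new chain.
Insert 834: h=2, bucket 2 empty → new chain.
Insert 791: h=7, bucket 7 empty → new chain.
Insert 658: h=2, bucket 2 nonempty → append to chain.
Insert 895: h=7, bucket 7 nonempty → append to chain.
Final buckets:
0: ∅
1: ∅
2: 834 -> 658
3: 675
4: ∅
5: ∅
6: ∅
7: 791 -> 895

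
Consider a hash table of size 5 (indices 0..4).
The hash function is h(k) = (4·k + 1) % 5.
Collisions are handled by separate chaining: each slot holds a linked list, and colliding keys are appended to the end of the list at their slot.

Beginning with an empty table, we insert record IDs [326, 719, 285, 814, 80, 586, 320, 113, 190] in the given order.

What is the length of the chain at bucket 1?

4

Insert 326: h=0, bucket 0 empty -> new chain.
Insert 719: h=2, bucket 2 empty -> new chain.
Insert 285: h=1, bucket 1 empty -> new chain.
Insert 814: h=2, bucket 2 nonempty -> append to chain.
Insert 80: h=1, bucket 1 nonempty -> append to chain.
Insert 586: h=0, bucket 0 nonempty -> append to chain.
Insert 320: h=1, bucket 1 nonempty -> append to chain.
Insert 113: h=3, bucket 3 empty -> new chain.
Insert 190: h=1, bucket 1 nonempty -> append to chain.
Final buckets:
0: 326 -> 586
1: 285 -> 80 -> 320 -> 190
2: 719 -> 814
3: 113
4: -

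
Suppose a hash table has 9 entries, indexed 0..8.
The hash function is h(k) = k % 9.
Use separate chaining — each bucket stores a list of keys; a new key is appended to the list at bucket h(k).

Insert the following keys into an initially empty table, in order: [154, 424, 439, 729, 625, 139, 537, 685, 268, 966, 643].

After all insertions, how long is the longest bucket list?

3

154 → bucket 1
424 → bucket 1 (collision)
439 → bucket 7
729 → bucket 0
625 → bucket 4
139 → bucket 4 (collision)
537 → bucket 6
685 → bucket 1 (collision)
268 → bucket 7 (collision)
966 → bucket 3
643 → bucket 4 (collision)
Final buckets:
0: 729
1: 154 -> 424 -> 685
2: ∅
3: 966
4: 625 -> 139 -> 643
5: ∅
6: 537
7: 439 -> 268
8: ∅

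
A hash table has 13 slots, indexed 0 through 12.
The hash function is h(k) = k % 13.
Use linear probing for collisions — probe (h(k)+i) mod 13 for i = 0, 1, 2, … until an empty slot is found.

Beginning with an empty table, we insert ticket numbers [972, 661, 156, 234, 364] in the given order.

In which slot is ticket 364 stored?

972: h=10 → slot 10
661: h=11 → slot 11
156: h=0 → slot 0
234: h=0, probe 0,1 → slot 1
364: h=0, probe 0,1,2 → slot 2
Table: [156, 234, 364, -, -, -, -, -, -, -, 972, 661, -]

2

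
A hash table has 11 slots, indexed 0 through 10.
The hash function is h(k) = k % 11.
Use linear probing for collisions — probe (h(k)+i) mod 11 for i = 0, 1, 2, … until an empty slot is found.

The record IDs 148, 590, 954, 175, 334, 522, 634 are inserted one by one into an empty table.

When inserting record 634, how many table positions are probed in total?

148 hashes to 5; slot 5 is free -> place at 5.
590 hashes to 7; slot 7 is free -> place at 7.
954 hashes to 8; slot 8 is free -> place at 8.
175 hashes to 10; slot 10 is free -> place at 10.
334 hashes to 4; slot 4 is free -> place at 4.
522 hashes to 5; 5 taken -> place at 6.
634 hashes to 7; 7,8 taken -> place at 9.
Table: [-, -, -, -, 334, 148, 522, 590, 954, 634, 175]

3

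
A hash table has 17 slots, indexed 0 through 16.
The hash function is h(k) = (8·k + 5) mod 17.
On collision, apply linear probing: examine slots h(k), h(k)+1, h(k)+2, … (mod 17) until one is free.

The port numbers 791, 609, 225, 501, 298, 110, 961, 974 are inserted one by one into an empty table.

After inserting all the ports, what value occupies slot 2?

110

791 hashes to 9; slot 9 is free => place at 9.
609 hashes to 15; slot 15 is free => place at 15.
225 hashes to 3; slot 3 is free => place at 3.
501 hashes to 1; slot 1 is free => place at 1.
298 hashes to 9; 9 taken => place at 10.
110 hashes to 1; 1 taken => place at 2.
961 hashes to 9; 9,10 taken => place at 11.
974 hashes to 11; 11 taken => place at 12.
Table: [-, 501, 110, 225, -, -, -, -, -, 791, 298, 961, 974, -, -, 609, -]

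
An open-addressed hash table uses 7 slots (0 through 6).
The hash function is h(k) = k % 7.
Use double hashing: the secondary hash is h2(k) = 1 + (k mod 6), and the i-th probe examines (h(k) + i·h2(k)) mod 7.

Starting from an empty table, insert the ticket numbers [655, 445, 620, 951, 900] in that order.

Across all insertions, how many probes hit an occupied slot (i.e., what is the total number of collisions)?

655 hashes to 4; slot 4 is free => place at 4.
445 hashes to 4, h2=2; 4 taken => place at 6.
620 hashes to 4, h2=3; 4 taken => place at 0.
951 hashes to 6, h2=4; 6 taken => place at 3.
900 hashes to 4, h2=1; 4 taken => place at 5.
Table: [620, ., ., 951, 655, 900, 445]

4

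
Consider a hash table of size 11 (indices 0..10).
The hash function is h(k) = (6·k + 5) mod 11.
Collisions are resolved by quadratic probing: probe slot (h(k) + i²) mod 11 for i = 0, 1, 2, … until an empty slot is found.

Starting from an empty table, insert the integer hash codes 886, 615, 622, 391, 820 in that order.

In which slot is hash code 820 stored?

6

886 hashes to 8; slot 8 is free → place at 8.
615 hashes to 10; slot 10 is free → place at 10.
622 hashes to 8; 8 taken → place at 9.
391 hashes to 8; 8,9 taken → place at 1.
820 hashes to 8; 8,9,1 taken → place at 6.
Table: [-, 391, -, -, -, -, 820, -, 886, 622, 615]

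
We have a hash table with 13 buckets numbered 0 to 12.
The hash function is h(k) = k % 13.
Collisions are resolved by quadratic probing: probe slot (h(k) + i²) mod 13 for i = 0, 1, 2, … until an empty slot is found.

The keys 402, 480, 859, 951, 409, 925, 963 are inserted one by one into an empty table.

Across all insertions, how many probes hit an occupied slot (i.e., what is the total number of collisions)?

4

402 hashes to 12; slot 12 is free => place at 12.
480 hashes to 12; 12 taken => place at 0.
859 hashes to 1; slot 1 is free => place at 1.
951 hashes to 2; slot 2 is free => place at 2.
409 hashes to 6; slot 6 is free => place at 6.
925 hashes to 2; 2 taken => place at 3.
963 hashes to 1; 1,2 taken => place at 5.
Table: [480, 859, 951, 925, ∅, 963, 409, ∅, ∅, ∅, ∅, ∅, 402]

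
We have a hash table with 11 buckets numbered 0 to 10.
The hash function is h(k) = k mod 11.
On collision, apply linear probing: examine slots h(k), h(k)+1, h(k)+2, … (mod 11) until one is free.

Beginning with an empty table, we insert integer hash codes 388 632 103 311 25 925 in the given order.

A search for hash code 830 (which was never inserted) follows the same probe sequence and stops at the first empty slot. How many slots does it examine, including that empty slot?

4

388 hashes to 3; slot 3 is free -> place at 3.
632 hashes to 5; slot 5 is free -> place at 5.
103 hashes to 4; slot 4 is free -> place at 4.
311 hashes to 3; 3,4,5 taken -> place at 6.
25 hashes to 3; 3,4,5,6 taken -> place at 7.
925 hashes to 1; slot 1 is free -> place at 1.
Table: [—, 925, —, 388, 103, 632, 311, 25, —, —, —]
Lookup 830: h=5, probe 5,6,7,8 → slot 8 empty, not found.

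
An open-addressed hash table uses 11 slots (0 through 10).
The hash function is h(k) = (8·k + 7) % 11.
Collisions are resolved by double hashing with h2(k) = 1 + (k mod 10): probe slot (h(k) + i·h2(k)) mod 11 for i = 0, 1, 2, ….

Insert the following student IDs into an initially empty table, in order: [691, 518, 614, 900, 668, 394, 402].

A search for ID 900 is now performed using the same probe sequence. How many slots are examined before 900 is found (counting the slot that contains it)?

Insert 691: h=2, slot 2 empty → index 2.
Insert 518: h=4, slot 4 empty → index 4.
Insert 614: h=2, h2=5, slot 2 occupied → index 7.
Insert 900: h=2, h2=1, slot 2 occupied → index 3.
Insert 668: h=5, slot 5 empty → index 5.
Insert 394: h=2, h2=5, slots 2,7 occupied → index 1.
Insert 402: h=0, slot 0 empty → index 0.
Table: [402, 394, 691, 900, 518, 668, —, 614, —, —, —]
Lookup 900: h=2, h2=1, probe 2,3 → found at 3.

2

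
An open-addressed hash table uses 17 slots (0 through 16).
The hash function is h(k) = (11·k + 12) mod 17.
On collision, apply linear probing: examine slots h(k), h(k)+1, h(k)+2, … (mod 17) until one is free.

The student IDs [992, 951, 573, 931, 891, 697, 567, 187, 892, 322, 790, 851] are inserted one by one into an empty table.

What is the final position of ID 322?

992: h=10 -> slot 10
951: h=1 -> slot 1
573: h=8 -> slot 8
931: h=2 -> slot 2
891: h=4 -> slot 4
697: h=12 -> slot 12
567: h=10, probe 10,11 -> slot 11
187: h=12, probe 12,13 -> slot 13
892: h=15 -> slot 15
322: h=1, probe 1,2,3 -> slot 3
790: h=15, probe 15,16 -> slot 16
851: h=6 -> slot 6
Table: [., 951, 931, 322, 891, ., 851, ., 573, ., 992, 567, 697, 187, ., 892, 790]

3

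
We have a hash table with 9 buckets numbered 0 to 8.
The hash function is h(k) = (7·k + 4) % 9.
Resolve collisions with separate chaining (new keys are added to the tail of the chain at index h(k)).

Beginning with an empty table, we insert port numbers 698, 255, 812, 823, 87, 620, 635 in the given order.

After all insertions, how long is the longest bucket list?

2

Insert 698: h=3, bucket 3 empty → new chain.
Insert 255: h=7, bucket 7 empty → new chain.
Insert 812: h=0, bucket 0 empty → new chain.
Insert 823: h=5, bucket 5 empty → new chain.
Insert 87: h=1, bucket 1 empty → new chain.
Insert 620: h=6, bucket 6 empty → new chain.
Insert 635: h=3, bucket 3 nonempty → append to chain.
Final buckets:
0: 812
1: 87
2: ∅
3: 698 -> 635
4: ∅
5: 823
6: 620
7: 255
8: ∅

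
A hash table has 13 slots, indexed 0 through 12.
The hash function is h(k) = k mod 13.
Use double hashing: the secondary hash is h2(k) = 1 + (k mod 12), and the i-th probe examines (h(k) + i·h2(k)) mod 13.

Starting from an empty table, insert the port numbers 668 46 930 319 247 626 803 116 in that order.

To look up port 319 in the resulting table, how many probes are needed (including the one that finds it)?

2

668: h=5 => slot 5
46: h=7 => slot 7
930: h=7, h2=7, probe 7,1 => slot 1
319: h=7, h2=8, probe 7,2 => slot 2
247: h=0 => slot 0
626: h=2, h2=3, probe 2,5,8 => slot 8
803: h=10 => slot 10
116: h=12 => slot 12
Table: [247, 930, 319, -, -, 668, -, 46, 626, -, 803, -, 116]
Lookup 319: h=7, h2=8, probe 7,2 → found at 2.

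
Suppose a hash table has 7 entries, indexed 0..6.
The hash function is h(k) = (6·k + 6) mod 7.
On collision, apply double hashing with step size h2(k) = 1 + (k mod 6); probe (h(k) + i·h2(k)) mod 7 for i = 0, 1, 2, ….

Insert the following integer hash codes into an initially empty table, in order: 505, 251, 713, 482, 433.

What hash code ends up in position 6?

713

505: h=5 → slot 5
251: h=0 → slot 0
713: h=0, h2=6, probe 0,6 → slot 6
482: h=0, h2=3, probe 0,3 → slot 3
433: h=0, h2=2, probe 0,2 → slot 2
Table: [251, ., 433, 482, ., 505, 713]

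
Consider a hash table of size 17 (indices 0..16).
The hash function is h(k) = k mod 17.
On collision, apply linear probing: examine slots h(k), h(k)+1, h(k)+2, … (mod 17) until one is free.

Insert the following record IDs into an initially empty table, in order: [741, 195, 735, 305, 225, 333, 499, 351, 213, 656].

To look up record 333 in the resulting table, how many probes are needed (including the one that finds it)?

741 hashes to 10; slot 10 is free → place at 10.
195 hashes to 8; slot 8 is free → place at 8.
735 hashes to 4; slot 4 is free → place at 4.
305 hashes to 16; slot 16 is free → place at 16.
225 hashes to 4; 4 taken → place at 5.
333 hashes to 10; 10 taken → place at 11.
499 hashes to 6; slot 6 is free → place at 6.
351 hashes to 11; 11 taken → place at 12.
213 hashes to 9; slot 9 is free → place at 9.
656 hashes to 10; 10,11,12 taken → place at 13.
Table: [., ., ., ., 735, 225, 499, ., 195, 213, 741, 333, 351, 656, ., ., 305]
Lookup 333: h=10, probe 10,11 → found at 11.

2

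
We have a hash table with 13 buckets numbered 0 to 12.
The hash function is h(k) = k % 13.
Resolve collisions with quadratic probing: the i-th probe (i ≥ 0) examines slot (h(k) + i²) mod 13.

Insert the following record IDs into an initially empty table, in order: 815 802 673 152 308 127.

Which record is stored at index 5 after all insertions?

308

Insert 815: h=9, slot 9 empty → index 9.
Insert 802: h=9, slot 9 occupied → index 10.
Insert 673: h=10, slot 10 occupied → index 11.
Insert 152: h=9, slots 9,10 occupied → index 0.
Insert 308: h=9, slots 9,10,0 occupied → index 5.
Insert 127: h=10, slots 10,11 occupied → index 1.
Table: [152, 127, ∅, ∅, ∅, 308, ∅, ∅, ∅, 815, 802, 673, ∅]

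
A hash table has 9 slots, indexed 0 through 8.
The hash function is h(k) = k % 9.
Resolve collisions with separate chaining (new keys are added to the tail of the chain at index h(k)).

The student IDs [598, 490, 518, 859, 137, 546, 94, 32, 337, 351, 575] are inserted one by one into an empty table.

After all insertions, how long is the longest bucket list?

598 → bucket 4
490 → bucket 4 (collision)
518 → bucket 5
859 → bucket 4 (collision)
137 → bucket 2
546 → bucket 6
94 → bucket 4 (collision)
32 → bucket 5 (collision)
337 → bucket 4 (collision)
351 → bucket 0
575 → bucket 8
Final buckets:
0: 351
1: .
2: 137
3: .
4: 598 -> 490 -> 859 -> 94 -> 337
5: 518 -> 32
6: 546
7: .
8: 575

5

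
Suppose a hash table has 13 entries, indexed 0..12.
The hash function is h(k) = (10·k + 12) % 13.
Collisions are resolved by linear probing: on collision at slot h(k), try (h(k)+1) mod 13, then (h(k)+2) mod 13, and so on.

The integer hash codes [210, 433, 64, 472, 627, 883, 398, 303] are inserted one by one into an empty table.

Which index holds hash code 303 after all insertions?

Insert 210: h=6, slot 6 empty -> index 6.
Insert 433: h=0, slot 0 empty -> index 0.
Insert 64: h=2, slot 2 empty -> index 2.
Insert 472: h=0, slot 0 occupied -> index 1.
Insert 627: h=3, slot 3 empty -> index 3.
Insert 883: h=2, slots 2,3 occupied -> index 4.
Insert 398: h=1, slots 1,2,3,4 occupied -> index 5.
Insert 303: h=0, slots 0,1,2,3,4,5,6 occupied -> index 7.
Table: [433, 472, 64, 627, 883, 398, 210, 303, —, —, —, —, —]

7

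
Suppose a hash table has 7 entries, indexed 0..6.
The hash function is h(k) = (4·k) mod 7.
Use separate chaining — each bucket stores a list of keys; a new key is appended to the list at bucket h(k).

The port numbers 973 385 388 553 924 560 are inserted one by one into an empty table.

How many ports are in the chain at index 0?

5

973 → bucket 0
385 → bucket 0 (collision)
388 → bucket 5
553 → bucket 0 (collision)
924 → bucket 0 (collision)
560 → bucket 0 (collision)
Final buckets:
0: 973 -> 385 -> 553 -> 924 -> 560
1: _
2: _
3: _
4: _
5: 388
6: _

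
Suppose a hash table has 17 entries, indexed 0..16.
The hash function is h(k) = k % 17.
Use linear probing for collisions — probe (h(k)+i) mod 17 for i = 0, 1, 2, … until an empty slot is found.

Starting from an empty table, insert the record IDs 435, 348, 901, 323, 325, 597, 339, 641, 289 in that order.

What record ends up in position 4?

435: h=10 -> slot 10
348: h=8 -> slot 8
901: h=0 -> slot 0
323: h=0, probe 0,1 -> slot 1
325: h=2 -> slot 2
597: h=2, probe 2,3 -> slot 3
339: h=16 -> slot 16
641: h=12 -> slot 12
289: h=0, probe 0,1,2,3,4 -> slot 4
Table: [901, 323, 325, 597, 289, _, _, _, 348, _, 435, _, 641, _, _, _, 339]

289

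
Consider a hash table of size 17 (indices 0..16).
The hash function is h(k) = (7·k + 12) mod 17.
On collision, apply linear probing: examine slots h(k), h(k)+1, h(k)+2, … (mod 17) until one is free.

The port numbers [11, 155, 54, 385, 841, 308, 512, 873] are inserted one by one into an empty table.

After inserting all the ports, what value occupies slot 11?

11: h=4 → slot 4
155: h=9 → slot 9
54: h=16 → slot 16
385: h=4, probe 4,5 → slot 5
841: h=0 → slot 0
308: h=9, probe 9,10 → slot 10
512: h=9, probe 9,10,11 → slot 11
873: h=3 → slot 3
Table: [841, ., ., 873, 11, 385, ., ., ., 155, 308, 512, ., ., ., ., 54]

512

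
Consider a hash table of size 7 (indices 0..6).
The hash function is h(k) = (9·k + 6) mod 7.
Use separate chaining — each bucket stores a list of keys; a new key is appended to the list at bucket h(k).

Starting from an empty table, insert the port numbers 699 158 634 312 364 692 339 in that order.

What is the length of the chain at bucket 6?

1

Insert 699: h=4, bucket 4 empty → new chain.
Insert 158: h=0, bucket 0 empty → new chain.
Insert 634: h=0, bucket 0 nonempty → append to chain.
Insert 312: h=0, bucket 0 nonempty → append to chain.
Insert 364: h=6, bucket 6 empty → new chain.
Insert 692: h=4, bucket 4 nonempty → append to chain.
Insert 339: h=5, bucket 5 empty → new chain.
Final buckets:
0: 158 -> 634 -> 312
1: ∅
2: ∅
3: ∅
4: 699 -> 692
5: 339
6: 364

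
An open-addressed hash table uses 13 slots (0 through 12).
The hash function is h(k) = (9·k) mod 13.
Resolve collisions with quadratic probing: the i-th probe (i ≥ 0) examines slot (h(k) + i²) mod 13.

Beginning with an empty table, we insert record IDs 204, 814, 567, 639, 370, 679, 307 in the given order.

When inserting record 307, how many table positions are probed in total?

3

204: h=3 => slot 3
814: h=7 => slot 7
567: h=7, probe 7,8 => slot 8
639: h=5 => slot 5
370: h=2 => slot 2
679: h=1 => slot 1
307: h=7, probe 7,8,11 => slot 11
Table: [-, 679, 370, 204, -, 639, -, 814, 567, -, -, 307, -]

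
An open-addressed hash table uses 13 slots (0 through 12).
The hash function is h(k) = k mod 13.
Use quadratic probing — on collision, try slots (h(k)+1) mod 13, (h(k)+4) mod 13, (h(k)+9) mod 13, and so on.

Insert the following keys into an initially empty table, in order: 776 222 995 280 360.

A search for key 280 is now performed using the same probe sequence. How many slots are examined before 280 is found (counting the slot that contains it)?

Insert 776: h=9, slot 9 empty => index 9.
Insert 222: h=1, slot 1 empty => index 1.
Insert 995: h=7, slot 7 empty => index 7.
Insert 280: h=7, slot 7 occupied => index 8.
Insert 360: h=9, slot 9 occupied => index 10.
Table: [—, 222, —, —, —, —, —, 995, 280, 776, 360, —, —]
Lookup 280: h=7, probe 7,8 → found at 8.

2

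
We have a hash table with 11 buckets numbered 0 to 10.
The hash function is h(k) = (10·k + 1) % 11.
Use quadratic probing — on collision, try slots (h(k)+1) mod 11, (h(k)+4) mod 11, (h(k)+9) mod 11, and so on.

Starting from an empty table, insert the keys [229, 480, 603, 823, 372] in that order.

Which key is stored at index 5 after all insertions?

480

229 hashes to 3; slot 3 is free -> place at 3.
480 hashes to 5; slot 5 is free -> place at 5.
603 hashes to 3; 3 taken -> place at 4.
823 hashes to 3; 3,4 taken -> place at 7.
372 hashes to 3; 3,4,7 taken -> place at 1.
Table: [_, 372, _, 229, 603, 480, _, 823, _, _, _]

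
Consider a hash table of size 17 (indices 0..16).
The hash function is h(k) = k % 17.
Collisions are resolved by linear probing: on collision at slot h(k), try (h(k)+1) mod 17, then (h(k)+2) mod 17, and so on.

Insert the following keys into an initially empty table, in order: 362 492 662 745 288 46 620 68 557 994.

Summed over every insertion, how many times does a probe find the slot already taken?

6

362 hashes to 5; slot 5 is free -> place at 5.
492 hashes to 16; slot 16 is free -> place at 16.
662 hashes to 16; 16 taken -> place at 0.
745 hashes to 14; slot 14 is free -> place at 14.
288 hashes to 16; 16,0 taken -> place at 1.
46 hashes to 12; slot 12 is free -> place at 12.
620 hashes to 8; slot 8 is free -> place at 8.
68 hashes to 0; 0,1 taken -> place at 2.
557 hashes to 13; slot 13 is free -> place at 13.
994 hashes to 8; 8 taken -> place at 9.
Table: [662, 288, 68, —, —, 362, —, —, 620, 994, —, —, 46, 557, 745, —, 492]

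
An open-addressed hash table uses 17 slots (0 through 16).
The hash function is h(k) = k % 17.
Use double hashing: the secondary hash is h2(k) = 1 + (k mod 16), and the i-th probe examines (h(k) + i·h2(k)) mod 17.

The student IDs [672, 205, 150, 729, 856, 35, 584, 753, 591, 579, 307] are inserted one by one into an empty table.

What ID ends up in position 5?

672: h=9 → slot 9
205: h=1 → slot 1
150: h=14 → slot 14
729: h=15 → slot 15
856: h=6 → slot 6
35: h=1, h2=4, probe 1,5 → slot 5
584: h=6, h2=9, probe 6,15,7 → slot 7
753: h=5, h2=2, probe 5,7,9,11 → slot 11
591: h=13 → slot 13
579: h=1, h2=4, probe 1,5,9,13,0 → slot 0
307: h=1, h2=4, probe 1,5,9,13,0,4 → slot 4
Table: [579, 205, ., ., 307, 35, 856, 584, ., 672, ., 753, ., 591, 150, 729, .]

35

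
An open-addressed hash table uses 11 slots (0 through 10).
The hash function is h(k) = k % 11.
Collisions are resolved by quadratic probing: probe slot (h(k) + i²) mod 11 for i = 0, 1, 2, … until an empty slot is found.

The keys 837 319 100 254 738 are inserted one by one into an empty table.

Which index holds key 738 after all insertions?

10

837 hashes to 1; slot 1 is free -> place at 1.
319 hashes to 0; slot 0 is free -> place at 0.
100 hashes to 1; 1 taken -> place at 2.
254 hashes to 1; 1,2 taken -> place at 5.
738 hashes to 1; 1,2,5 taken -> place at 10.
Table: [319, 837, 100, ., ., 254, ., ., ., ., 738]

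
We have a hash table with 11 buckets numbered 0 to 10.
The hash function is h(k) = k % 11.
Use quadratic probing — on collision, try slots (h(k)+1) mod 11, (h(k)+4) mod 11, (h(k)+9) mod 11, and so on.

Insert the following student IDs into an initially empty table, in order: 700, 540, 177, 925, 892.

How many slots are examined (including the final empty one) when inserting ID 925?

700: h=7 -> slot 7
540: h=1 -> slot 1
177: h=1, probe 1,2 -> slot 2
925: h=1, probe 1,2,5 -> slot 5
892: h=1, probe 1,2,5,10 -> slot 10
Table: [., 540, 177, ., ., 925, ., 700, ., ., 892]

3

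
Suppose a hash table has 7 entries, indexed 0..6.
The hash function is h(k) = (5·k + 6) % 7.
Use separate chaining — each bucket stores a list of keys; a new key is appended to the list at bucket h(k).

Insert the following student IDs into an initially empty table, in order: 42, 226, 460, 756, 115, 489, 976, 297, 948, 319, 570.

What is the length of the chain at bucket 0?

42 -> bucket 6
226 -> bucket 2
460 -> bucket 3
756 -> bucket 6 (collision)
115 -> bucket 0
489 -> bucket 1
976 -> bucket 0 (collision)
297 -> bucket 0 (collision)
948 -> bucket 0 (collision)
319 -> bucket 5
570 -> bucket 0 (collision)
Final buckets:
0: 115 -> 976 -> 297 -> 948 -> 570
1: 489
2: 226
3: 460
4: .
5: 319
6: 42 -> 756

5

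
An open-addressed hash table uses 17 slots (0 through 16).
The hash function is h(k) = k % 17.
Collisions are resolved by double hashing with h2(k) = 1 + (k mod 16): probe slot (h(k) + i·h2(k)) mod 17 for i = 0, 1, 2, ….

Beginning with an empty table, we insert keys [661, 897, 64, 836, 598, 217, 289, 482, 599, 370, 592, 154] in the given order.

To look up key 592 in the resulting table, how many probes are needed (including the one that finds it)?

Insert 661: h=15, slot 15 empty → index 15.
Insert 897: h=13, slot 13 empty → index 13.
Insert 64: h=13, h2=1, slot 13 occupied → index 14.
Insert 836: h=3, slot 3 empty → index 3.
Insert 598: h=3, h2=7, slot 3 occupied → index 10.
Insert 217: h=13, h2=10, slot 13 occupied → index 6.
Insert 289: h=0, slot 0 empty → index 0.
Insert 482: h=6, h2=3, slot 6 occupied → index 9.
Insert 599: h=4, slot 4 empty → index 4.
Insert 370: h=13, h2=3, slot 13 occupied → index 16.
Insert 592: h=14, h2=1, slots 14,15,16,0 occupied → index 1.
Insert 154: h=1, h2=11, slot 1 occupied → index 12.
Table: [289, 592, —, 836, 599, —, 217, —, —, 482, 598, —, 154, 897, 64, 661, 370]
Lookup 592: h=14, h2=1, probe 14,15,16,0,1 → found at 1.

5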